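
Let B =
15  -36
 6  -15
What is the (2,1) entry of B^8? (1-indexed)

tr B = 0 and det B = -9, so the characteristic polynomial is λ² − (0)λ + (-9) with roots 3 and -3.
Eigenvectors give P = [[3, 2], [1, 1]] with P⁻¹ = [[1, -2], [-1, 3]], and B = P·diag(3, -3)·P⁻¹.
Then B^8 = P·diag(6561, 6561)·P⁻¹ = [[19683, 13122], [6561, 6561]] · [[1, -2], [-1, 3]] = [[6561, 0], [0, 6561]].

0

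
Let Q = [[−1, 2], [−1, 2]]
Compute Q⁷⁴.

Q² = Q (a projection; rank 1, trace 1), so Q⁷⁴ = Q.

[[−1, 2], [−1, 2]]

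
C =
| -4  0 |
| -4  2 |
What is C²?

[[16, 0], [8, 4]]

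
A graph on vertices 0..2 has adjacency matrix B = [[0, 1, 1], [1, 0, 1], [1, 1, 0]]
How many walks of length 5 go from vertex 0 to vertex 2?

11

The number of length-5 walks from vertex 0 to vertex 2 is entry (0,2) of B^5, where B is the adjacency matrix.
B^2 = [[2, 1, 1], [1, 2, 1], [1, 1, 2]]
B^3 = [[2, 3, 3], [3, 2, 3], [3, 3, 2]]
B^4 = [[6, 5, 5], [5, 6, 5], [5, 5, 6]]
B^5 = [[10, 11, 11], [11, 10, 11], [11, 11, 10]]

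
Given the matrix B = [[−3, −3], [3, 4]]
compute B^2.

[[0, −3], [3, 7]]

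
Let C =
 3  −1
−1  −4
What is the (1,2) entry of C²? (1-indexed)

1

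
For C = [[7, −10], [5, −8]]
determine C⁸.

[[−6049, 12610], [−6305, 12866]]

tr C = −1 and det C = −6, so the characteristic polynomial is λ² − (−1)λ + (−6) with roots 2 and −3.
Eigenvectors give P = [[2, −1], [1, −1]] with P⁻¹ = [[1, −1], [1, −2]], and C = P·diag(2, −3)·P⁻¹.
Then C⁸ = P·diag(256, 6561)·P⁻¹ = [[512, −6561], [256, −6561]] · [[1, −1], [1, −2]] = [[−6049, 12610], [−6305, 12866]].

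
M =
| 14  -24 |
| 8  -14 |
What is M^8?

tr M = 0 and det M = -4, so the characteristic polynomial is λ² − (0)λ + (-4) with roots 2 and -2.
Eigenvectors give P = [[2, 3], [1, 2]] with P⁻¹ = [[2, -3], [-1, 2]], and M = P·diag(2, -2)·P⁻¹.
Then M^8 = P·diag(256, 256)·P⁻¹ = [[512, 768], [256, 512]] · [[2, -3], [-1, 2]] = [[256, 0], [0, 256]].

[[256, 0], [0, 256]]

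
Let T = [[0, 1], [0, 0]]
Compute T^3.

T is strictly triangular, hence nilpotent: T^2 = 0, so T^3 = 0.

[[0, 0], [0, 0]]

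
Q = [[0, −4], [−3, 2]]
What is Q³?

[[24, −64], [−48, 56]]

Q² = [[12, −8], [−6, 16]]
Q³ = [[24, −64], [−48, 56]]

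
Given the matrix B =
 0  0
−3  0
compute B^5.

B is strictly triangular, hence nilpotent: B^2 = 0, so B^5 = 0.

[[0, 0], [0, 0]]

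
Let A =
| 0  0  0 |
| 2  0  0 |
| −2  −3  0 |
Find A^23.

[[0, 0, 0], [0, 0, 0], [0, 0, 0]]

A is strictly triangular, hence nilpotent: A^3 = 0, so A^23 = 0.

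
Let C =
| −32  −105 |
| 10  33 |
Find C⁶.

[[−3926, −13965], [1330, 4719]]

tr C = 1 and det C = −6, so the characteristic polynomial is λ² − (1)λ + (−6) with roots 3 and −2.
Eigenvectors give P = [[−3, 7], [1, −2]] with P⁻¹ = [[2, 7], [1, 3]], and C = P·diag(3, −2)·P⁻¹.
Then C⁶ = P·diag(729, 64)·P⁻¹ = [[−2187, 448], [729, −128]] · [[2, 7], [1, 3]] = [[−3926, −13965], [1330, 4719]].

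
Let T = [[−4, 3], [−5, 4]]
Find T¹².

T² = I (check: tr T = 0 and det T = −1), so T¹² = I since 12 is even.

[[1, 0], [0, 1]]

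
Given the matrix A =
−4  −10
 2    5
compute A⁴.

A² = A (a projection; rank 1, trace 1), so A⁴ = A.

[[−4, −10], [2, 5]]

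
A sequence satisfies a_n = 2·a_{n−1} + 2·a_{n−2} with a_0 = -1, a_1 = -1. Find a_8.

With companion matrix B = [[2, 2], [1, 0]], [a_n, a_{n−1}]ᵀ = B·[a_{n−1}, a_{n−2}]ᵀ, so [a_8, a_7]ᵀ = B^7·[a_1, a_0]ᵀ.
B^7 = [[896, 656], [328, 240]], giving [a_8, a_7]ᵀ = [[-1552], [-568]].

-1552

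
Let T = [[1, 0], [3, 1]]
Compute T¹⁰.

[[1, 0], [30, 1]]

T = I + N where N = [[0, 0], [3, 0]] is strictly lower-triangular, so N² = 0.
(I + N)¹⁰ = I + 10·N = [[1, 0], [30, 1]].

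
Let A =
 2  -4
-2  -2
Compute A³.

[[24, -48], [-24, -24]]

A² = [[12, 0], [0, 12]]
A³ = [[24, -48], [-24, -24]]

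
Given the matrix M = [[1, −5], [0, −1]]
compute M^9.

M² = I (check: tr M = 0 and det M = −1), so M^9 = M since 9 is odd.

[[1, −5], [0, −1]]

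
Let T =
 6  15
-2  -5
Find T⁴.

[[6, 15], [-2, -5]]

T² = T (a projection; rank 1, trace 1), so T⁴ = T.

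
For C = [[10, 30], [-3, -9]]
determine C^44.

C² = C (a projection; rank 1, trace 1), so C^44 = C.

[[10, 30], [-3, -9]]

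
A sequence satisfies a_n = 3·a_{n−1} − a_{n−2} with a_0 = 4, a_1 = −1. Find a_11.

With companion matrix B = [[3, −1], [1, 0]], [a_n, a_{n−1}]ᵀ = B·[a_{n−1}, a_{n−2}]ᵀ, so [a_11, a_10]ᵀ = B¹⁰·[a_1, a_0]ᵀ.
B¹⁰ = [[17711, −6765], [6765, −2584]], giving [a_11, a_10]ᵀ = [[−44771], [−17101]].

−44771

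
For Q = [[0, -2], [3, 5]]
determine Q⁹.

[[-37830, -38342], [57513, 58025]]

tr Q = 5 and det Q = 6, so the characteristic polynomial is λ² − (5)λ + (6) with roots 3 and 2.
Eigenvectors give P = [[-2, -1], [3, 1]] with P⁻¹ = [[1, 1], [-3, -2]], and Q = P·diag(3, 2)·P⁻¹.
Then Q⁹ = P·diag(19683, 512)·P⁻¹ = [[-39366, -512], [59049, 512]] · [[1, 1], [-3, -2]] = [[-37830, -38342], [57513, 58025]].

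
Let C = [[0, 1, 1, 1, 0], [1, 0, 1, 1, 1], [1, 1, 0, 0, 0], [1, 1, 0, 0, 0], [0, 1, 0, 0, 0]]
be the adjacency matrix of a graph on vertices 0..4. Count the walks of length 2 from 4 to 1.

0

The number of length-2 walks from vertex 4 to vertex 1 is entry (4,1) of C², where C is the adjacency matrix.
C² = [[3, 2, 1, 1, 1], [2, 4, 1, 1, 0], [1, 1, 2, 2, 1], [1, 1, 2, 2, 1], [1, 0, 1, 1, 1]]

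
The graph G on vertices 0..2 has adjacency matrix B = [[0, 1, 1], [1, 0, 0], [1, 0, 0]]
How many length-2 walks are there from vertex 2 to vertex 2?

1

The number of length-2 walks from vertex 2 to vertex 2 is entry (2,2) of B^2, where B is the adjacency matrix.
B^2 = [[2, 0, 0], [0, 1, 1], [0, 1, 1]]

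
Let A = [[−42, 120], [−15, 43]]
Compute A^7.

tr A = 1 and det A = −6, so the characteristic polynomial is λ² − (1)λ + (−6) with roots −2 and 3.
Eigenvectors give P = [[3, −8], [1, −3]] with P⁻¹ = [[3, −8], [1, −3]], and A = P·diag(−2, 3)·P⁻¹.
Then A^7 = P·diag(−128, 2187)·P⁻¹ = [[−384, −17496], [−128, −6561]] · [[3, −8], [1, −3]] = [[−18648, 55560], [−6945, 20707]].

[[−18648, 55560], [−6945, 20707]]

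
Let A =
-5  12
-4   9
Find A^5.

[[-725, 1452], [-484, 969]]

tr A = 4 and det A = 3, so the characteristic polynomial is λ² − (4)λ + (3) with roots 1 and 3.
Eigenvectors give P = [[2, -3], [1, -2]] with P⁻¹ = [[2, -3], [1, -2]], and A = P·diag(1, 3)·P⁻¹.
Then A^5 = P·diag(1, 243)·P⁻¹ = [[2, -729], [1, -486]] · [[2, -3], [1, -2]] = [[-725, 1452], [-484, 969]].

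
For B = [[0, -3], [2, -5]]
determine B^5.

[[390, -633], [422, -665]]

tr B = -5 and det B = 6, so the characteristic polynomial is λ² − (-5)λ + (6) with roots -3 and -2.
Eigenvectors give P = [[1, 3], [1, 2]] with P⁻¹ = [[-2, 3], [1, -1]], and B = P·diag(-3, -2)·P⁻¹.
Then B^5 = P·diag(-243, -32)·P⁻¹ = [[-243, -96], [-243, -64]] · [[-2, 3], [1, -1]] = [[390, -633], [422, -665]].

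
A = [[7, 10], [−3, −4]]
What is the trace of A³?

tr A = 3 and det A = 2, so the characteristic polynomial is λ² − (3)λ + (2) with roots 2 and 1.
Eigenvectors give P = [[−2, −5], [1, 3]] with P⁻¹ = [[−3, −5], [1, 2]], and A = P·diag(2, 1)·P⁻¹.
Then A³ = P·diag(8, 1)·P⁻¹ = [[−16, −5], [8, 3]] · [[−3, −5], [1, 2]] = [[43, 70], [−21, −34]].

9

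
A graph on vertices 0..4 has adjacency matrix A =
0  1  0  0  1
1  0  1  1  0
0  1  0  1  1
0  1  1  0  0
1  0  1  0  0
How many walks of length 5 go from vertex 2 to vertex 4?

26

The number of length-5 walks from vertex 2 to vertex 4 is entry (2,4) of A⁵, where A is the adjacency matrix.
A² = [[2, 0, 2, 1, 0], [0, 3, 1, 1, 2], [2, 1, 3, 1, 0], [1, 1, 1, 2, 1], [0, 2, 0, 1, 2]]
A³ = [[0, 5, 1, 2, 4], [5, 2, 6, 4, 1], [1, 6, 2, 4, 5], [2, 4, 4, 2, 2], [4, 1, 5, 2, 0]]
A⁴ = [[9, 3, 11, 6, 1], [3, 15, 7, 8, 11], [11, 7, 15, 8, 3], [6, 8, 8, 8, 6], [1, 11, 3, 6, 9]]
A⁵ = [[4, 26, 10, 14, 20], [26, 18, 34, 22, 10], [10, 34, 18, 22, 26], [14, 22, 22, 16, 14], [20, 10, 26, 14, 4]]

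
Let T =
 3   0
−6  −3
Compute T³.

tr T = 0 and det T = −9, so the characteristic polynomial is λ² − (0)λ + (−9) with roots −3 and 3.
Eigenvectors give P = [[0, −1], [1, 1]] with P⁻¹ = [[1, 1], [−1, 0]], and T = P·diag(−3, 3)·P⁻¹.
Then T³ = P·diag(−27, 27)·P⁻¹ = [[0, −27], [−27, 27]] · [[1, 1], [−1, 0]] = [[27, 0], [−54, −27]].

[[27, 0], [−54, −27]]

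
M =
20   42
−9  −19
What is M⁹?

[[3590, 7182], [−1539, −3079]]

tr M = 1 and det M = −2, so the characteristic polynomial is λ² − (1)λ + (−2) with roots 2 and −1.
Eigenvectors give P = [[7, −2], [−3, 1]] with P⁻¹ = [[1, 2], [3, 7]], and M = P·diag(2, −1)·P⁻¹.
Then M⁹ = P·diag(512, −1)·P⁻¹ = [[3584, 2], [−1536, −1]] · [[1, 2], [3, 7]] = [[3590, 7182], [−1539, −3079]].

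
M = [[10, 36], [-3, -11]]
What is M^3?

[[28, 108], [-9, -35]]

tr M = -1 and det M = -2, so the characteristic polynomial is λ² − (-1)λ + (-2) with roots 1 and -2.
Eigenvectors give P = [[4, -3], [-1, 1]] with P⁻¹ = [[1, 3], [1, 4]], and M = P·diag(1, -2)·P⁻¹.
Then M^3 = P·diag(1, -8)·P⁻¹ = [[4, 24], [-1, -8]] · [[1, 3], [1, 4]] = [[28, 108], [-9, -35]].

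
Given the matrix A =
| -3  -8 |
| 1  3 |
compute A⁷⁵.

[[-3, -8], [1, 3]]

A² = I (check: tr A = 0 and det A = -1), so A⁷⁵ = A since 75 is odd.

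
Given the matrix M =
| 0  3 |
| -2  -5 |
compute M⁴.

tr M = -5 and det M = 6, so the characteristic polynomial is λ² − (-5)λ + (6) with roots -2 and -3.
Eigenvectors give P = [[3, -1], [-2, 1]] with P⁻¹ = [[1, 1], [2, 3]], and M = P·diag(-2, -3)·P⁻¹.
Then M⁴ = P·diag(16, 81)·P⁻¹ = [[48, -81], [-32, 81]] · [[1, 1], [2, 3]] = [[-114, -195], [130, 211]].

[[-114, -195], [130, 211]]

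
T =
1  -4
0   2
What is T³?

[[1, -28], [0, 8]]

T² = [[1, -12], [0, 4]]
T³ = [[1, -28], [0, 8]]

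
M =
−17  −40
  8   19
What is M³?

[[−113, −280], [56, 139]]

tr M = 2 and det M = −3, so the characteristic polynomial is λ² − (2)λ + (−3) with roots 3 and −1.
Eigenvectors give P = [[−2, 5], [1, −2]] with P⁻¹ = [[2, 5], [1, 2]], and M = P·diag(3, −1)·P⁻¹.
Then M³ = P·diag(27, −1)·P⁻¹ = [[−54, −5], [27, 2]] · [[2, 5], [1, 2]] = [[−113, −280], [56, 139]].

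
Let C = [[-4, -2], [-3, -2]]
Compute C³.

C² = [[22, 12], [18, 10]]
C³ = [[-124, -68], [-102, -56]]

[[-124, -68], [-102, -56]]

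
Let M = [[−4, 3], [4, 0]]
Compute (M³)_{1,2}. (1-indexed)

84

M² = [[28, −12], [−16, 12]]
M³ = [[−160, 84], [112, −48]]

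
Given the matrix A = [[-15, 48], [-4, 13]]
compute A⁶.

[[2913, -8736], [728, -2183]]

tr A = -2 and det A = -3, so the characteristic polynomial is λ² − (-2)λ + (-3) with roots 1 and -3.
Eigenvectors give P = [[3, 4], [1, 1]] with P⁻¹ = [[-1, 4], [1, -3]], and A = P·diag(1, -3)·P⁻¹.
Then A⁶ = P·diag(1, 729)·P⁻¹ = [[3, 2916], [1, 729]] · [[-1, 4], [1, -3]] = [[2913, -8736], [728, -2183]].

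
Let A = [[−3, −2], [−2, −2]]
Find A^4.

A^2 = [[13, 10], [10, 8]]
A^3 = [[−59, −46], [−46, −36]]
A^4 = [[269, 210], [210, 164]]

[[269, 210], [210, 164]]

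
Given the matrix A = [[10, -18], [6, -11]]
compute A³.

[[28, -54], [18, -35]]

tr A = -1 and det A = -2, so the characteristic polynomial is λ² − (-1)λ + (-2) with roots -2 and 1.
Eigenvectors give P = [[-3, -2], [-2, -1]] with P⁻¹ = [[1, -2], [-2, 3]], and A = P·diag(-2, 1)·P⁻¹.
Then A³ = P·diag(-8, 1)·P⁻¹ = [[24, -2], [16, -1]] · [[1, -2], [-2, 3]] = [[28, -54], [18, -35]].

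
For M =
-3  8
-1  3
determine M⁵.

[[-3, 8], [-1, 3]]

M² = I (check: tr M = 0 and det M = -1), so M⁵ = M since 5 is odd.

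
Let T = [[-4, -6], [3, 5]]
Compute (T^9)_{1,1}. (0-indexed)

tr T = 1 and det T = -2, so the characteristic polynomial is λ² − (1)λ + (-2) with roots -1 and 2.
Eigenvectors give P = [[2, 1], [-1, -1]] with P⁻¹ = [[1, 1], [-1, -2]], and T = P·diag(-1, 2)·P⁻¹.
Then T^9 = P·diag(-1, 512)·P⁻¹ = [[-2, 512], [1, -512]] · [[1, 1], [-1, -2]] = [[-514, -1026], [513, 1025]].

1025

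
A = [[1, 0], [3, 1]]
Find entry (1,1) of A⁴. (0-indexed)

A = I + N where N = [[0, 0], [3, 0]] is strictly lower-triangular, so N² = 0.
(I + N)⁴ = I + 4·N = [[1, 0], [12, 1]].

1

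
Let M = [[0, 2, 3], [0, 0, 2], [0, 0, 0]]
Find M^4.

M is strictly triangular, hence nilpotent: M^3 = 0, so M^4 = 0.

[[0, 0, 0], [0, 0, 0], [0, 0, 0]]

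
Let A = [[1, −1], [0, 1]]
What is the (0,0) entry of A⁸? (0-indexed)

1

A = I + N where N = [[0, −1], [0, 0]] is strictly upper-triangular, so N² = 0.
(I + N)⁸ = I + 8·N = [[1, −8], [0, 1]].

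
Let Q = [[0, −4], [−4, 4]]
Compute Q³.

Q² = [[16, −16], [−16, 32]]
Q³ = [[64, −128], [−128, 192]]

[[64, −128], [−128, 192]]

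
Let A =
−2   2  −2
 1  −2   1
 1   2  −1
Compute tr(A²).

13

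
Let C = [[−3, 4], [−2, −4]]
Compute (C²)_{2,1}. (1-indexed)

14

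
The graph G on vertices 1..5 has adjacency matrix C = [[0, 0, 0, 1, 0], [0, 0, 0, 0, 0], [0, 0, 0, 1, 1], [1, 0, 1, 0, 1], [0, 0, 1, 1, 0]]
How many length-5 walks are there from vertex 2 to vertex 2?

The number of length-5 walks from vertex 2 to vertex 2 is entry (2,2) of C⁵, where C is the adjacency matrix.
C² = [[1, 0, 1, 0, 1], [0, 0, 0, 0, 0], [1, 0, 2, 1, 1], [0, 0, 1, 3, 1], [1, 0, 1, 1, 2]]
C³ = [[0, 0, 1, 3, 1], [0, 0, 0, 0, 0], [1, 0, 2, 4, 3], [3, 0, 4, 2, 4], [1, 0, 3, 4, 2]]
C⁴ = [[3, 0, 4, 2, 4], [0, 0, 0, 0, 0], [4, 0, 7, 6, 6], [2, 0, 6, 11, 6], [4, 0, 6, 6, 7]]
C⁵ = [[2, 0, 6, 11, 6], [0, 0, 0, 0, 0], [6, 0, 12, 17, 13], [11, 0, 17, 14, 17], [6, 0, 13, 17, 12]]

0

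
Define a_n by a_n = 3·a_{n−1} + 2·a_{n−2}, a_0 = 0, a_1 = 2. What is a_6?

990

With companion matrix B = [[3, 2], [1, 0]], [a_n, a_{n−1}]ᵀ = B·[a_{n−1}, a_{n−2}]ᵀ, so [a_6, a_5]ᵀ = B^5·[a_1, a_0]ᵀ.
B^5 = [[495, 278], [139, 78]], giving [a_6, a_5]ᵀ = [[990], [278]].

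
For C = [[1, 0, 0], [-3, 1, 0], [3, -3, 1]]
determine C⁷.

[[1, 0, 0], [-21, 1, 0], [210, -21, 1]]

C = I + N where N = [[0, 0, 0], [-3, 0, 0], [3, -3, 0]] is strictly lower-triangular, so N³ = 0.
(I + N)⁷ = I + 7·N + 21·N² = [[1, 0, 0], [-21, 1, 0], [210, -21, 1]].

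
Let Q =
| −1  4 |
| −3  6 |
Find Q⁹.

tr Q = 5 and det Q = 6, so the characteristic polynomial is λ² − (5)λ + (6) with roots 3 and 2.
Eigenvectors give P = [[1, 4], [1, 3]] with P⁻¹ = [[−3, 4], [1, −1]], and Q = P·diag(3, 2)·P⁻¹.
Then Q⁹ = P·diag(19683, 512)·P⁻¹ = [[19683, 2048], [19683, 1536]] · [[−3, 4], [1, −1]] = [[−57001, 76684], [−57513, 77196]].

[[−57001, 76684], [−57513, 77196]]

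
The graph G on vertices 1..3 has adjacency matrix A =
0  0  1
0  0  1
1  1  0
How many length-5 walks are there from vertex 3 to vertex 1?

The number of length-5 walks from vertex 3 to vertex 1 is entry (3,1) of A⁵, where A is the adjacency matrix.
A² = [[1, 1, 0], [1, 1, 0], [0, 0, 2]]
A³ = [[0, 0, 2], [0, 0, 2], [2, 2, 0]]
A⁴ = [[2, 2, 0], [2, 2, 0], [0, 0, 4]]
A⁵ = [[0, 0, 4], [0, 0, 4], [4, 4, 0]]

4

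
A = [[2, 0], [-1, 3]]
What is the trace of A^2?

13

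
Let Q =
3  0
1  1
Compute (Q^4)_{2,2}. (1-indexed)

1

Q^2 = [[9, 0], [4, 1]]
Q^3 = [[27, 0], [13, 1]]
Q^4 = [[81, 0], [40, 1]]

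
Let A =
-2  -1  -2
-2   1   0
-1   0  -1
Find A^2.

[[8, 1, 6], [2, 3, 4], [3, 1, 3]]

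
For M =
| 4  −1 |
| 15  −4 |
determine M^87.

M² = I (check: tr M = 0 and det M = −1), so M^87 = M since 87 is odd.

[[4, −1], [15, −4]]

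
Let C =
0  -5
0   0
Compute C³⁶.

C is strictly triangular, hence nilpotent: C² = 0, so C³⁶ = 0.

[[0, 0], [0, 0]]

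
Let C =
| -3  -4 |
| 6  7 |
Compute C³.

tr C = 4 and det C = 3, so the characteristic polynomial is λ² − (4)λ + (3) with roots 1 and 3.
Eigenvectors give P = [[1, 2], [-1, -3]] with P⁻¹ = [[3, 2], [-1, -1]], and C = P·diag(1, 3)·P⁻¹.
Then C³ = P·diag(1, 27)·P⁻¹ = [[1, 54], [-1, -81]] · [[3, 2], [-1, -1]] = [[-51, -52], [78, 79]].

[[-51, -52], [78, 79]]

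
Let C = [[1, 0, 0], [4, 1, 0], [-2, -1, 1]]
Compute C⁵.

[[1, 0, 0], [20, 1, 0], [-50, -5, 1]]

C = I + N where N = [[0, 0, 0], [4, 0, 0], [-2, -1, 0]] is strictly lower-triangular, so N³ = 0.
(I + N)⁵ = I + 5·N + 10·N² = [[1, 0, 0], [20, 1, 0], [-50, -5, 1]].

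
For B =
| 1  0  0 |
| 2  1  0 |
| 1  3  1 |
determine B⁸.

[[1, 0, 0], [16, 1, 0], [176, 24, 1]]

B = I + N where N = [[0, 0, 0], [2, 0, 0], [1, 3, 0]] is strictly lower-triangular, so N³ = 0.
(I + N)⁸ = I + 8·N + 28·N² = [[1, 0, 0], [16, 1, 0], [176, 24, 1]].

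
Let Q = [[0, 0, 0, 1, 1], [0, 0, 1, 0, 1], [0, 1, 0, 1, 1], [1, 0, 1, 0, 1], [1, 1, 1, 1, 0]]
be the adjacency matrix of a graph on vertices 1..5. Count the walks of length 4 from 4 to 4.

The number of length-4 walks from vertex 4 to vertex 4 is entry (4,4) of Q^4, where Q is the adjacency matrix.
Q^2 = [[2, 1, 2, 1, 1], [1, 2, 1, 2, 1], [2, 1, 3, 1, 2], [1, 2, 1, 3, 2], [1, 1, 2, 2, 4]]
Q^3 = [[2, 3, 3, 5, 6], [3, 2, 5, 3, 6], [3, 5, 4, 7, 7], [5, 3, 7, 4, 7], [6, 6, 7, 7, 6]]
Q^4 = [[11, 9, 14, 11, 13], [9, 11, 11, 14, 13], [14, 11, 19, 14, 19], [11, 14, 14, 19, 19], [13, 13, 19, 19, 26]]

19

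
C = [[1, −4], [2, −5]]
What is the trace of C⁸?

6562

tr C = −4 and det C = 3, so the characteristic polynomial is λ² − (−4)λ + (3) with roots −3 and −1.
Eigenvectors give P = [[1, 2], [1, 1]] with P⁻¹ = [[−1, 2], [1, −1]], and C = P·diag(−3, −1)·P⁻¹.
Then C⁸ = P·diag(6561, 1)·P⁻¹ = [[6561, 2], [6561, 1]] · [[−1, 2], [1, −1]] = [[−6559, 13120], [−6560, 13121]].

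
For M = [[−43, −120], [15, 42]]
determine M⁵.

[[−2443, −6600], [825, 2232]]

tr M = −1 and det M = −6, so the characteristic polynomial is λ² − (−1)λ + (−6) with roots 2 and −3.
Eigenvectors give P = [[−8, 3], [3, −1]] with P⁻¹ = [[1, 3], [3, 8]], and M = P·diag(2, −3)·P⁻¹.
Then M⁵ = P·diag(32, −243)·P⁻¹ = [[−256, −729], [96, 243]] · [[1, 3], [3, 8]] = [[−2443, −6600], [825, 2232]].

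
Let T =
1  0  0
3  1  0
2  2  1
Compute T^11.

T = I + N where N = [[0, 0, 0], [3, 0, 0], [2, 2, 0]] is strictly lower-triangular, so N^3 = 0.
(I + N)^11 = I + 11·N + 55·N^2 = [[1, 0, 0], [33, 1, 0], [352, 22, 1]].

[[1, 0, 0], [33, 1, 0], [352, 22, 1]]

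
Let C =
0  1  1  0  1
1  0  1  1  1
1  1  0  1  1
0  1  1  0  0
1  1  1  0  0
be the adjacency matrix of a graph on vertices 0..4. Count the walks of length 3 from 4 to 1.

9

The number of length-3 walks from vertex 4 to vertex 1 is entry (4,1) of C^3, where C is the adjacency matrix.
C^2 = [[3, 2, 2, 2, 2], [2, 4, 3, 1, 2], [2, 3, 4, 1, 2], [2, 1, 1, 2, 2], [2, 2, 2, 2, 3]]
C^3 = [[6, 9, 9, 4, 7], [9, 8, 9, 7, 9], [9, 9, 8, 7, 9], [4, 7, 7, 2, 4], [7, 9, 9, 4, 6]]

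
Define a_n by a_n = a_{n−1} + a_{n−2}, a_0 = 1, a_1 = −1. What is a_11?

−34

With companion matrix A = [[1, 1], [1, 0]], [a_n, a_{n−1}]ᵀ = A·[a_{n−1}, a_{n−2}]ᵀ, so [a_11, a_10]ᵀ = A^10·[a_1, a_0]ᵀ.
A^10 = [[89, 55], [55, 34]], giving [a_11, a_10]ᵀ = [[−34], [−21]].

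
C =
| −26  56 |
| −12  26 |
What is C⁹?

[[−6656, 14336], [−3072, 6656]]

tr C = 0 and det C = −4, so the characteristic polynomial is λ² − (0)λ + (−4) with roots 2 and −2.
Eigenvectors give P = [[2, 7], [1, 3]] with P⁻¹ = [[−3, 7], [1, −2]], and C = P·diag(2, −2)·P⁻¹.
Then C⁹ = P·diag(512, −512)·P⁻¹ = [[1024, −3584], [512, −1536]] · [[−3, 7], [1, −2]] = [[−6656, 14336], [−3072, 6656]].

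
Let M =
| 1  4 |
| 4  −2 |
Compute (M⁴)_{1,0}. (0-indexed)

M² = [[17, −4], [−4, 20]]
M³ = [[1, 76], [76, −56]]
M⁴ = [[305, −148], [−148, 416]]

−148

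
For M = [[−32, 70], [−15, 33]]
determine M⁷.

tr M = 1 and det M = −6, so the characteristic polynomial is λ² − (1)λ + (−6) with roots −2 and 3.
Eigenvectors give P = [[7, −2], [3, −1]] with P⁻¹ = [[1, −2], [3, −7]], and M = P·diag(−2, 3)·P⁻¹.
Then M⁷ = P·diag(−128, 2187)·P⁻¹ = [[−896, −4374], [−384, −2187]] · [[1, −2], [3, −7]] = [[−14018, 32410], [−6945, 16077]].

[[−14018, 32410], [−6945, 16077]]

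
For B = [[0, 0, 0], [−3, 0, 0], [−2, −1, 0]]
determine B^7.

B is strictly triangular, hence nilpotent: B^3 = 0, so B^7 = 0.

[[0, 0, 0], [0, 0, 0], [0, 0, 0]]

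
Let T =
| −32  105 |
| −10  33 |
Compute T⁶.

[[−3926, 13965], [−1330, 4719]]

tr T = 1 and det T = −6, so the characteristic polynomial is λ² − (1)λ + (−6) with roots 3 and −2.
Eigenvectors give P = [[3, −7], [1, −2]] with P⁻¹ = [[−2, 7], [−1, 3]], and T = P·diag(3, −2)·P⁻¹.
Then T⁶ = P·diag(729, 64)·P⁻¹ = [[2187, −448], [729, −128]] · [[−2, 7], [−1, 3]] = [[−3926, 13965], [−1330, 4719]].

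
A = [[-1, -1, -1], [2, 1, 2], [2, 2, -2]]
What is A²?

[[-3, -2, 1], [4, 3, -4], [-2, -4, 6]]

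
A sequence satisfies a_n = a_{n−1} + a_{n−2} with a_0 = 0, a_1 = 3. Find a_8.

With companion matrix Q = [[1, 1], [1, 0]], [a_n, a_{n−1}]ᵀ = Q·[a_{n−1}, a_{n−2}]ᵀ, so [a_8, a_7]ᵀ = Q⁷·[a_1, a_0]ᵀ.
Q⁷ = [[21, 13], [13, 8]], giving [a_8, a_7]ᵀ = [[63], [39]].

63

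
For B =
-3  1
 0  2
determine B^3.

[[-27, 7], [0, 8]]

B^2 = [[9, -1], [0, 4]]
B^3 = [[-27, 7], [0, 8]]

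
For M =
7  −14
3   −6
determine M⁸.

M² = M (a projection; rank 1, trace 1), so M⁸ = M.

[[7, −14], [3, −6]]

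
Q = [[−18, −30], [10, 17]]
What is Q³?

tr Q = −1 and det Q = −6, so the characteristic polynomial is λ² − (−1)λ + (−6) with roots 2 and −3.
Eigenvectors give P = [[3, 2], [−2, −1]] with P⁻¹ = [[−1, −2], [2, 3]], and Q = P·diag(2, −3)·P⁻¹.
Then Q³ = P·diag(8, −27)·P⁻¹ = [[24, −54], [−16, 27]] · [[−1, −2], [2, 3]] = [[−132, −210], [70, 113]].

[[−132, −210], [70, 113]]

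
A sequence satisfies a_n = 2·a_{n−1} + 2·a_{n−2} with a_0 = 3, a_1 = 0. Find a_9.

With companion matrix C = [[2, 2], [1, 0]], [a_n, a_{n−1}]ᵀ = C·[a_{n−1}, a_{n−2}]ᵀ, so [a_9, a_8]ᵀ = C^8·[a_1, a_0]ᵀ.
C^8 = [[2448, 1792], [896, 656]], giving [a_9, a_8]ᵀ = [[5376], [1968]].

5376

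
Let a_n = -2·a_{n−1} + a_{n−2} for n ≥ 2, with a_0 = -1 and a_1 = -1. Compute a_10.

1393

With companion matrix T = [[-2, 1], [1, 0]], [a_n, a_{n−1}]ᵀ = T·[a_{n−1}, a_{n−2}]ᵀ, so [a_10, a_9]ᵀ = T⁹·[a_1, a_0]ᵀ.
T⁹ = [[-2378, 985], [985, -408]], giving [a_10, a_9]ᵀ = [[1393], [-577]].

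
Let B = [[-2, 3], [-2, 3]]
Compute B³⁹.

[[-2, 3], [-2, 3]]

B² = B (a projection; rank 1, trace 1), so B³⁹ = B.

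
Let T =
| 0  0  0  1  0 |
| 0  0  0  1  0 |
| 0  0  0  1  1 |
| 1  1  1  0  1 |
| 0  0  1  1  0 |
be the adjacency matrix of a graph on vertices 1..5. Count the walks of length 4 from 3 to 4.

The number of length-4 walks from vertex 3 to vertex 4 is entry (3,4) of T⁴, where T is the adjacency matrix.
T² = [[1, 1, 1, 0, 1], [1, 1, 1, 0, 1], [1, 1, 2, 1, 1], [0, 0, 1, 4, 1], [1, 1, 1, 1, 2]]
T³ = [[0, 0, 1, 4, 1], [0, 0, 1, 4, 1], [1, 1, 2, 5, 3], [4, 4, 5, 2, 5], [1, 1, 3, 5, 2]]
T⁴ = [[4, 4, 5, 2, 5], [4, 4, 5, 2, 5], [5, 5, 8, 7, 7], [2, 2, 7, 18, 7], [5, 5, 7, 7, 8]]

7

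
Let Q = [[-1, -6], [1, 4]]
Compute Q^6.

tr Q = 3 and det Q = 2, so the characteristic polynomial is λ² − (3)λ + (2) with roots 1 and 2.
Eigenvectors give P = [[3, -2], [-1, 1]] with P⁻¹ = [[1, 2], [1, 3]], and Q = P·diag(1, 2)·P⁻¹.
Then Q^6 = P·diag(1, 64)·P⁻¹ = [[3, -128], [-1, 64]] · [[1, 2], [1, 3]] = [[-125, -378], [63, 190]].

[[-125, -378], [63, 190]]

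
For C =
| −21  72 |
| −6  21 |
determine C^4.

[[81, 0], [0, 81]]

tr C = 0 and det C = −9, so the characteristic polynomial is λ² − (0)λ + (−9) with roots −3 and 3.
Eigenvectors give P = [[4, 3], [1, 1]] with P⁻¹ = [[1, −3], [−1, 4]], and C = P·diag(−3, 3)·P⁻¹.
Then C^4 = P·diag(81, 81)·P⁻¹ = [[324, 243], [81, 81]] · [[1, −3], [−1, 4]] = [[81, 0], [0, 81]].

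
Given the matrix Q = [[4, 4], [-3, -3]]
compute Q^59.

Q² = Q (a projection; rank 1, trace 1), so Q^59 = Q.

[[4, 4], [-3, -3]]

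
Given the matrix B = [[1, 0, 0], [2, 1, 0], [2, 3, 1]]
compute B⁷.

B = I + N where N = [[0, 0, 0], [2, 0, 0], [2, 3, 0]] is strictly lower-triangular, so N³ = 0.
(I + N)⁷ = I + 7·N + 21·N² = [[1, 0, 0], [14, 1, 0], [140, 21, 1]].

[[1, 0, 0], [14, 1, 0], [140, 21, 1]]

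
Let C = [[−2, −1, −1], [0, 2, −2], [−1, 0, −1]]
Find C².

[[5, 0, 5], [2, 4, −2], [3, 1, 2]]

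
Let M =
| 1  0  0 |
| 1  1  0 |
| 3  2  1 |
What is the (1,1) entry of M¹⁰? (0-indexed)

M = I + N where N = [[0, 0, 0], [1, 0, 0], [3, 2, 0]] is strictly lower-triangular, so N³ = 0.
(I + N)¹⁰ = I + 10·N + 45·N² = [[1, 0, 0], [10, 1, 0], [120, 20, 1]].

1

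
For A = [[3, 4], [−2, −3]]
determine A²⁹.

A² = I (check: tr A = 0 and det A = −1), so A²⁹ = A since 29 is odd.

[[3, 4], [−2, −3]]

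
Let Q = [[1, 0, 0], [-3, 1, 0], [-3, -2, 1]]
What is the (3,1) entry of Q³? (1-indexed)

Q = I + N where N = [[0, 0, 0], [-3, 0, 0], [-3, -2, 0]] is strictly lower-triangular, so N³ = 0.
(I + N)³ = I + 3·N + 3·N² = [[1, 0, 0], [-9, 1, 0], [9, -6, 1]].

9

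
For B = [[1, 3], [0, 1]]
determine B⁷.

B = I + N where N = [[0, 3], [0, 0]] is strictly upper-triangular, so N² = 0.
(I + N)⁷ = I + 7·N = [[1, 21], [0, 1]].

[[1, 21], [0, 1]]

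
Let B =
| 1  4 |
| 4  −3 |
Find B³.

B² = [[17, −8], [−8, 25]]
B³ = [[−15, 92], [92, −107]]

[[−15, 92], [92, −107]]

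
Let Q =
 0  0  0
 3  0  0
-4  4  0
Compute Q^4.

Q is strictly triangular, hence nilpotent: Q^3 = 0, so Q^4 = 0.

[[0, 0, 0], [0, 0, 0], [0, 0, 0]]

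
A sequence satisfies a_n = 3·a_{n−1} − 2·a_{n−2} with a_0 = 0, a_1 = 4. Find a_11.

With companion matrix B = [[3, −2], [1, 0]], [a_n, a_{n−1}]ᵀ = B·[a_{n−1}, a_{n−2}]ᵀ, so [a_11, a_10]ᵀ = B¹⁰·[a_1, a_0]ᵀ.
B¹⁰ = [[2047, −2046], [1023, −1022]], giving [a_11, a_10]ᵀ = [[8188], [4092]].

8188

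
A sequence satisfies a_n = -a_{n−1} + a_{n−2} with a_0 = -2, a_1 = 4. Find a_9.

178

With companion matrix A = [[-1, 1], [1, 0]], [a_n, a_{n−1}]ᵀ = A·[a_{n−1}, a_{n−2}]ᵀ, so [a_9, a_8]ᵀ = A⁸·[a_1, a_0]ᵀ.
A⁸ = [[34, -21], [-21, 13]], giving [a_9, a_8]ᵀ = [[178], [-110]].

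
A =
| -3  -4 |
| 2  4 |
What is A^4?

[[-7, -36], [18, 56]]

A^2 = [[1, -4], [2, 8]]
A^3 = [[-11, -20], [10, 24]]
A^4 = [[-7, -36], [18, 56]]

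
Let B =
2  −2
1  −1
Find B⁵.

B² = B (a projection; rank 1, trace 1), so B⁵ = B.

[[2, −2], [1, −1]]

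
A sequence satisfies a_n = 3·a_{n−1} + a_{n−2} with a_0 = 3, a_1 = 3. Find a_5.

With companion matrix M = [[3, 1], [1, 0]], [a_n, a_{n−1}]ᵀ = M·[a_{n−1}, a_{n−2}]ᵀ, so [a_5, a_4]ᵀ = M⁴·[a_1, a_0]ᵀ.
M⁴ = [[109, 33], [33, 10]], giving [a_5, a_4]ᵀ = [[426], [129]].

426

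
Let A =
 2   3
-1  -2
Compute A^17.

A² = I (check: tr A = 0 and det A = -1), so A^17 = A since 17 is odd.

[[2, 3], [-1, -2]]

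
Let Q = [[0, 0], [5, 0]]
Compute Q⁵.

Q is strictly triangular, hence nilpotent: Q² = 0, so Q⁵ = 0.

[[0, 0], [0, 0]]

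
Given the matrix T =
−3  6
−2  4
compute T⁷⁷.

T² = T (a projection; rank 1, trace 1), so T⁷⁷ = T.

[[−3, 6], [−2, 4]]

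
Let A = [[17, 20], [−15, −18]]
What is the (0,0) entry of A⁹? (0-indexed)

61097

tr A = −1 and det A = −6, so the characteristic polynomial is λ² − (−1)λ + (−6) with roots 2 and −3.
Eigenvectors give P = [[4, −1], [−3, 1]] with P⁻¹ = [[1, 1], [3, 4]], and A = P·diag(2, −3)·P⁻¹.
Then A⁹ = P·diag(512, −19683)·P⁻¹ = [[2048, 19683], [−1536, −19683]] · [[1, 1], [3, 4]] = [[61097, 80780], [−60585, −80268]].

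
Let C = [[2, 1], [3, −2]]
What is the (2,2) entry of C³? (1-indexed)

−14

C² = [[7, 0], [0, 7]]
C³ = [[14, 7], [21, −14]]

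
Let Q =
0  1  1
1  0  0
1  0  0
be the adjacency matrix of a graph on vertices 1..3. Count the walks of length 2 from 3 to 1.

0

The number of length-2 walks from vertex 3 to vertex 1 is entry (3,1) of Q², where Q is the adjacency matrix.
Q² = [[2, 0, 0], [0, 1, 1], [0, 1, 1]]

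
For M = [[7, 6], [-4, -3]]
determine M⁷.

tr M = 4 and det M = 3, so the characteristic polynomial is λ² − (4)λ + (3) with roots 1 and 3.
Eigenvectors give P = [[1, 3], [-1, -2]] with P⁻¹ = [[-2, -3], [1, 1]], and M = P·diag(1, 3)·P⁻¹.
Then M⁷ = P·diag(1, 2187)·P⁻¹ = [[1, 6561], [-1, -4374]] · [[-2, -3], [1, 1]] = [[6559, 6558], [-4372, -4371]].

[[6559, 6558], [-4372, -4371]]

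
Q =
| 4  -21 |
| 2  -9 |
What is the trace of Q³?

-35

tr Q = -5 and det Q = 6, so the characteristic polynomial is λ² − (-5)λ + (6) with roots -3 and -2.
Eigenvectors give P = [[3, 7], [1, 2]] with P⁻¹ = [[-2, 7], [1, -3]], and Q = P·diag(-3, -2)·P⁻¹.
Then Q³ = P·diag(-27, -8)·P⁻¹ = [[-81, -56], [-27, -16]] · [[-2, 7], [1, -3]] = [[106, -399], [38, -141]].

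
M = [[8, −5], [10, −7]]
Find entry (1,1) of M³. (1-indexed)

62

tr M = 1 and det M = −6, so the characteristic polynomial is λ² − (1)λ + (−6) with roots 3 and −2.
Eigenvectors give P = [[1, −1], [1, −2]] with P⁻¹ = [[2, −1], [1, −1]], and M = P·diag(3, −2)·P⁻¹.
Then M³ = P·diag(27, −8)·P⁻¹ = [[27, 8], [27, 16]] · [[2, −1], [1, −1]] = [[62, −35], [70, −43]].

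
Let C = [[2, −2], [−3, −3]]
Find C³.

[[14, −26], [−39, −51]]

C² = [[10, 2], [3, 15]]
C³ = [[14, −26], [−39, −51]]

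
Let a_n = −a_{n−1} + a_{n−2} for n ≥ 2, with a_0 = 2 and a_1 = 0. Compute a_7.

−16

With companion matrix Q = [[−1, 1], [1, 0]], [a_n, a_{n−1}]ᵀ = Q·[a_{n−1}, a_{n−2}]ᵀ, so [a_7, a_6]ᵀ = Q⁶·[a_1, a_0]ᵀ.
Q⁶ = [[13, −8], [−8, 5]], giving [a_7, a_6]ᵀ = [[−16], [10]].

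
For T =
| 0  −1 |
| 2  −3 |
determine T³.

T² = [[−2, 3], [−6, 7]]
T³ = [[6, −7], [14, −15]]

[[6, −7], [14, −15]]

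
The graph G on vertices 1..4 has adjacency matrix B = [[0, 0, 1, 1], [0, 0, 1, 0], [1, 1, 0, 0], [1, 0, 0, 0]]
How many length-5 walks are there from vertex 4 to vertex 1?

The number of length-5 walks from vertex 4 to vertex 1 is entry (4,1) of B⁵, where B is the adjacency matrix.
B² = [[2, 1, 0, 0], [1, 1, 0, 0], [0, 0, 2, 1], [0, 0, 1, 1]]
B³ = [[0, 0, 3, 2], [0, 0, 2, 1], [3, 2, 0, 0], [2, 1, 0, 0]]
B⁴ = [[5, 3, 0, 0], [3, 2, 0, 0], [0, 0, 5, 3], [0, 0, 3, 2]]
B⁵ = [[0, 0, 8, 5], [0, 0, 5, 3], [8, 5, 0, 0], [5, 3, 0, 0]]

5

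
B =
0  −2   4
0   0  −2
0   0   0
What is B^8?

B is strictly triangular, hence nilpotent: B^3 = 0, so B^8 = 0.

[[0, 0, 0], [0, 0, 0], [0, 0, 0]]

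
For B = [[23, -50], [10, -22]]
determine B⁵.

tr B = 1 and det B = -6, so the characteristic polynomial is λ² − (1)λ + (-6) with roots -2 and 3.
Eigenvectors give P = [[-2, 5], [-1, 2]] with P⁻¹ = [[2, -5], [1, -2]], and B = P·diag(-2, 3)·P⁻¹.
Then B⁵ = P·diag(-32, 243)·P⁻¹ = [[64, 1215], [32, 486]] · [[2, -5], [1, -2]] = [[1343, -2750], [550, -1132]].

[[1343, -2750], [550, -1132]]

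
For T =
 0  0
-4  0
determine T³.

[[0, 0], [0, 0]]

T is strictly triangular, hence nilpotent: T² = 0, so T³ = 0.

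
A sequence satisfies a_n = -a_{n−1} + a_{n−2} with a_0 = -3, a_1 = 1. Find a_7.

With companion matrix M = [[-1, 1], [1, 0]], [a_n, a_{n−1}]ᵀ = M·[a_{n−1}, a_{n−2}]ᵀ, so [a_7, a_6]ᵀ = M^6·[a_1, a_0]ᵀ.
M^6 = [[13, -8], [-8, 5]], giving [a_7, a_6]ᵀ = [[37], [-23]].

37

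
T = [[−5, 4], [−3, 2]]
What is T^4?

[[61, −60], [45, −44]]

tr T = −3 and det T = 2, so the characteristic polynomial is λ² − (−3)λ + (2) with roots −1 and −2.
Eigenvectors give P = [[1, 4], [1, 3]] with P⁻¹ = [[−3, 4], [1, −1]], and T = P·diag(−1, −2)·P⁻¹.
Then T^4 = P·diag(1, 16)·P⁻¹ = [[1, 64], [1, 48]] · [[−3, 4], [1, −1]] = [[61, −60], [45, −44]].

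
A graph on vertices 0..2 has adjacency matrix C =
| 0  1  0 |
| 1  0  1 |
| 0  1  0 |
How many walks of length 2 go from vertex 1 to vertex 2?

0

The number of length-2 walks from vertex 1 to vertex 2 is entry (1,2) of C^2, where C is the adjacency matrix.
C^2 = [[1, 0, 1], [0, 2, 0], [1, 0, 1]]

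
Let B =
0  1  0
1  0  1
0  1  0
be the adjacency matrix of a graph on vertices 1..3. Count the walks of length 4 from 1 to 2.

0

The number of length-4 walks from vertex 1 to vertex 2 is entry (1,2) of B^4, where B is the adjacency matrix.
B^2 = [[1, 0, 1], [0, 2, 0], [1, 0, 1]]
B^3 = [[0, 2, 0], [2, 0, 2], [0, 2, 0]]
B^4 = [[2, 0, 2], [0, 4, 0], [2, 0, 2]]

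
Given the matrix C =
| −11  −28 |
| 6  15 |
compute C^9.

[[−118091, −275548], [59046, 137775]]

tr C = 4 and det C = 3, so the characteristic polynomial is λ² − (4)λ + (3) with roots 1 and 3.
Eigenvectors give P = [[−7, 2], [3, −1]] with P⁻¹ = [[−1, −2], [−3, −7]], and C = P·diag(1, 3)·P⁻¹.
Then C^9 = P·diag(1, 19683)·P⁻¹ = [[−7, 39366], [3, −19683]] · [[−1, −2], [−3, −7]] = [[−118091, −275548], [59046, 137775]].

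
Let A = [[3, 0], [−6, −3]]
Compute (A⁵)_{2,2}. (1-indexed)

tr A = 0 and det A = −9, so the characteristic polynomial is λ² − (0)λ + (−9) with roots −3 and 3.
Eigenvectors give P = [[0, 1], [−1, −1]] with P⁻¹ = [[−1, −1], [1, 0]], and A = P·diag(−3, 3)·P⁻¹.
Then A⁵ = P·diag(−243, 243)·P⁻¹ = [[0, 243], [243, −243]] · [[−1, −1], [1, 0]] = [[243, 0], [−486, −243]].

−243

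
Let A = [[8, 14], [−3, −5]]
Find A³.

tr A = 3 and det A = 2, so the characteristic polynomial is λ² − (3)λ + (2) with roots 1 and 2.
Eigenvectors give P = [[−2, 7], [1, −3]] with P⁻¹ = [[3, 7], [1, 2]], and A = P·diag(1, 2)·P⁻¹.
Then A³ = P·diag(1, 8)·P⁻¹ = [[−2, 56], [1, −24]] · [[3, 7], [1, 2]] = [[50, 98], [−21, −41]].

[[50, 98], [−21, −41]]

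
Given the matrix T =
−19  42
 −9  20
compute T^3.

[[−55, 126], [−27, 62]]

tr T = 1 and det T = −2, so the characteristic polynomial is λ² − (1)λ + (−2) with roots 2 and −1.
Eigenvectors give P = [[−2, −7], [−1, −3]] with P⁻¹ = [[3, −7], [−1, 2]], and T = P·diag(2, −1)·P⁻¹.
Then T^3 = P·diag(8, −1)·P⁻¹ = [[−16, 7], [−8, 3]] · [[3, −7], [−1, 2]] = [[−55, 126], [−27, 62]].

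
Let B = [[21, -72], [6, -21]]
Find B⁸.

[[6561, 0], [0, 6561]]

tr B = 0 and det B = -9, so the characteristic polynomial is λ² − (0)λ + (-9) with roots 3 and -3.
Eigenvectors give P = [[-4, 3], [-1, 1]] with P⁻¹ = [[-1, 3], [-1, 4]], and B = P·diag(3, -3)·P⁻¹.
Then B⁸ = P·diag(6561, 6561)·P⁻¹ = [[-26244, 19683], [-6561, 6561]] · [[-1, 3], [-1, 4]] = [[6561, 0], [0, 6561]].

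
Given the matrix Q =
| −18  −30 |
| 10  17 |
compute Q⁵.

[[−1068, −1650], [550, 857]]

tr Q = −1 and det Q = −6, so the characteristic polynomial is λ² − (−1)λ + (−6) with roots −3 and 2.
Eigenvectors give P = [[−2, −3], [1, 2]] with P⁻¹ = [[−2, −3], [1, 2]], and Q = P·diag(−3, 2)·P⁻¹.
Then Q⁵ = P·diag(−243, 32)·P⁻¹ = [[486, −96], [−243, 64]] · [[−2, −3], [1, 2]] = [[−1068, −1650], [550, 857]].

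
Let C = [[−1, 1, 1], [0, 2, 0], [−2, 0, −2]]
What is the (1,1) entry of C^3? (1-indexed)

C^2 = [[−1, 1, −3], [0, 4, 0], [6, −2, 2]]
C^3 = [[7, 1, 5], [0, 8, 0], [−10, 2, 2]]

7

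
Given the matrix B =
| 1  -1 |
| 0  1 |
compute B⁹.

[[1, -9], [0, 1]]

B = I + N where N = [[0, -1], [0, 0]] is strictly upper-triangular, so N² = 0.
(I + N)⁹ = I + 9·N = [[1, -9], [0, 1]].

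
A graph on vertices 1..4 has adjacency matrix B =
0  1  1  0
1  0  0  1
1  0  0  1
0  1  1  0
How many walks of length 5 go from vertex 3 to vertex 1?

16

The number of length-5 walks from vertex 3 to vertex 1 is entry (3,1) of B^5, where B is the adjacency matrix.
B^2 = [[2, 0, 0, 2], [0, 2, 2, 0], [0, 2, 2, 0], [2, 0, 0, 2]]
B^3 = [[0, 4, 4, 0], [4, 0, 0, 4], [4, 0, 0, 4], [0, 4, 4, 0]]
B^4 = [[8, 0, 0, 8], [0, 8, 8, 0], [0, 8, 8, 0], [8, 0, 0, 8]]
B^5 = [[0, 16, 16, 0], [16, 0, 0, 16], [16, 0, 0, 16], [0, 16, 16, 0]]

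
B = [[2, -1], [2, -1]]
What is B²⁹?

[[2, -1], [2, -1]]

B² = B (a projection; rank 1, trace 1), so B²⁹ = B.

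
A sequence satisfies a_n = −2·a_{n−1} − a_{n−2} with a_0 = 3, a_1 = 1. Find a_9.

33

With companion matrix T = [[−2, −1], [1, 0]], [a_n, a_{n−1}]ᵀ = T·[a_{n−1}, a_{n−2}]ᵀ, so [a_9, a_8]ᵀ = T⁸·[a_1, a_0]ᵀ.
T⁸ = [[9, 8], [−8, −7]], giving [a_9, a_8]ᵀ = [[33], [−29]].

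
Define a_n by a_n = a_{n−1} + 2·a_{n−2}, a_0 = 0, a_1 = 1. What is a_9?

171

With companion matrix M = [[1, 2], [1, 0]], [a_n, a_{n−1}]ᵀ = M·[a_{n−1}, a_{n−2}]ᵀ, so [a_9, a_8]ᵀ = M^8·[a_1, a_0]ᵀ.
M^8 = [[171, 170], [85, 86]], giving [a_9, a_8]ᵀ = [[171], [85]].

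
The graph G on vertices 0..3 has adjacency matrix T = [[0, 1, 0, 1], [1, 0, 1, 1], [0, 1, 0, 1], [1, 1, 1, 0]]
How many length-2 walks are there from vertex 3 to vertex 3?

3

The number of length-2 walks from vertex 3 to vertex 3 is entry (3,3) of T^2, where T is the adjacency matrix.
T^2 = [[2, 1, 2, 1], [1, 3, 1, 2], [2, 1, 2, 1], [1, 2, 1, 3]]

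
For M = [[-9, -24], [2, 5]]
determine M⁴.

[[321, 960], [-80, -239]]

tr M = -4 and det M = 3, so the characteristic polynomial is λ² − (-4)λ + (3) with roots -1 and -3.
Eigenvectors give P = [[-3, 4], [1, -1]] with P⁻¹ = [[1, 4], [1, 3]], and M = P·diag(-1, -3)·P⁻¹.
Then M⁴ = P·diag(1, 81)·P⁻¹ = [[-3, 324], [1, -81]] · [[1, 4], [1, 3]] = [[321, 960], [-80, -239]].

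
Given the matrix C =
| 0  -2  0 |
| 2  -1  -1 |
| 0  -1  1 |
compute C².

[[-4, 2, 2], [-2, -2, 0], [-2, 0, 2]]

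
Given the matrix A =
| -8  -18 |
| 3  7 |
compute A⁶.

[[190, 378], [-63, -125]]

tr A = -1 and det A = -2, so the characteristic polynomial is λ² − (-1)λ + (-2) with roots -2 and 1.
Eigenvectors give P = [[3, -2], [-1, 1]] with P⁻¹ = [[1, 2], [1, 3]], and A = P·diag(-2, 1)·P⁻¹.
Then A⁶ = P·diag(64, 1)·P⁻¹ = [[192, -2], [-64, 1]] · [[1, 2], [1, 3]] = [[190, 378], [-63, -125]].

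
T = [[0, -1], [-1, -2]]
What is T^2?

[[1, 2], [2, 5]]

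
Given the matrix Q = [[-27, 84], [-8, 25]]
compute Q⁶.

[[5097, -15288], [1456, -4367]]

tr Q = -2 and det Q = -3, so the characteristic polynomial is λ² − (-2)λ + (-3) with roots 1 and -3.
Eigenvectors give P = [[3, -7], [1, -2]] with P⁻¹ = [[-2, 7], [-1, 3]], and Q = P·diag(1, -3)·P⁻¹.
Then Q⁶ = P·diag(1, 729)·P⁻¹ = [[3, -5103], [1, -1458]] · [[-2, 7], [-1, 3]] = [[5097, -15288], [1456, -4367]].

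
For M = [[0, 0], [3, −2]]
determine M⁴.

[[0, 0], [−24, 16]]

M² = [[0, 0], [−6, 4]]
M³ = [[0, 0], [12, −8]]
M⁴ = [[0, 0], [−24, 16]]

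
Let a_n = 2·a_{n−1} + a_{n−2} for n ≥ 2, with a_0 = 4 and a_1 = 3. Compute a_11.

26735

With companion matrix B = [[2, 1], [1, 0]], [a_n, a_{n−1}]ᵀ = B·[a_{n−1}, a_{n−2}]ᵀ, so [a_11, a_10]ᵀ = B¹⁰·[a_1, a_0]ᵀ.
B¹⁰ = [[5741, 2378], [2378, 985]], giving [a_11, a_10]ᵀ = [[26735], [11074]].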